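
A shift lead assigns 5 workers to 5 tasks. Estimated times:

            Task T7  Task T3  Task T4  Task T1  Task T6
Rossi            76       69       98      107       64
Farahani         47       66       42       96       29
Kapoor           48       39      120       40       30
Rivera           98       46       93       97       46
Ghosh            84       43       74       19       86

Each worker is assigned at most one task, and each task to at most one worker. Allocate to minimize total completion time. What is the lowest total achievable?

This is the linear assignment problem.
Optimal: Rossi→Task T7 (76 min), Farahani→Task T4 (42 min), Kapoor→Task T6 (30 min), Rivera→Task T3 (46 min), Ghosh→Task T1 (19 min) — total 76+42+30+46+19 = 213 min.
Row-greedy (each worker in turn takes its cheapest remaining task) gives 326 min, worse by 113.
Next-best assignment: Rossi→Task T6, Farahani→Task T4, Kapoor→Task T7, Rivera→Task T3, Ghosh→Task T1 = 219 min.
Swapping Rivera↔Ghosh (Rivera→Task T1 97 min, Ghosh→Task T3 43 min) adds 75.

Minimum total: 213 min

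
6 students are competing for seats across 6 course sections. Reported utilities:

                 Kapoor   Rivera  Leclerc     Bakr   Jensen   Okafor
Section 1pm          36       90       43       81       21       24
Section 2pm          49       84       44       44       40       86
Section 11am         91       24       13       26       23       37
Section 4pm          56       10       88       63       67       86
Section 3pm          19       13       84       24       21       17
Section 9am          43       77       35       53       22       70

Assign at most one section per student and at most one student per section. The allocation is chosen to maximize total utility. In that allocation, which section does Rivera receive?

Rivera receives Section 9am.

This is the linear assignment problem.
Optimal: Kapoor→Section 11am (91 points), Rivera→Section 9am (77 points), Leclerc→Section 3pm (84 points), Bakr→Section 1pm (81 points), Jensen→Section 4pm (67 points), Okafor→Section 2pm (86 points) — total 91+77+84+81+67+86 = 486 points.
Max-entry greedy (repeatedly take the single best remaining cell) gives 429 points, worse by 57.
Swapping Bakr↔Okafor (Bakr→Section 2pm 44 points, Okafor→Section 1pm 24 points) loses 99.
Rivera's own top section is Section 1pm (90 points), but forcing Rivera→Section 1pm and reassigning the rest optimally gives only 471 points — worse by 15.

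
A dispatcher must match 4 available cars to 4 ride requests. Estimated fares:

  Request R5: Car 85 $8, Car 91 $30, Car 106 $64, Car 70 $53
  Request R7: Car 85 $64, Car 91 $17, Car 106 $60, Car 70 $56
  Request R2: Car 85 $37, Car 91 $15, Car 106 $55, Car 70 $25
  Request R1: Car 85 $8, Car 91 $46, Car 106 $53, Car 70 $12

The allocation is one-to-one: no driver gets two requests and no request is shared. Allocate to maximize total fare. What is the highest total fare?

Optimal: Car 85→Request R7 ($64), Car 91→Request R1 ($46), Car 106→Request R2 ($55), Car 70→Request R5 ($53) — total 64+46+55+53 = $218.
Row-greedy (each driver in turn takes its best remaining request) gives $199, worse by 19.

Maximum total: $218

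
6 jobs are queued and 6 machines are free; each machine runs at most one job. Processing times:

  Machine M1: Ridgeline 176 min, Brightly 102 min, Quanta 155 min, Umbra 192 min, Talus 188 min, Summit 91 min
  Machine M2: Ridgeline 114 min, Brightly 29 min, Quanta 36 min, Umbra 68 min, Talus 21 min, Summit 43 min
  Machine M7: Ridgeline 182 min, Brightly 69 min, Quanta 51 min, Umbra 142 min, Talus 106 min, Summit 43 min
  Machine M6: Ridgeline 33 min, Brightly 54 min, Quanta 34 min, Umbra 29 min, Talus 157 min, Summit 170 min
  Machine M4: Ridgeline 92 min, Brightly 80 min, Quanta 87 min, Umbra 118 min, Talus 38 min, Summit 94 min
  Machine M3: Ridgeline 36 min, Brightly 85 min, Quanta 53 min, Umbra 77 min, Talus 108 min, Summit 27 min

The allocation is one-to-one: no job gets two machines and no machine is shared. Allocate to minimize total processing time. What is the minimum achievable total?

This is a one-to-one assignment (minimum-cost bipartite matching).
Optimal: Ridgeline→Machine M3 (36 min), Brightly→Machine M2 (29 min), Quanta→Machine M7 (51 min), Umbra→Machine M6 (29 min), Talus→Machine M4 (38 min), Summit→Machine M1 (91 min) — total 36+29+51+29+38+91 = 274 min.
Row-greedy (each job in turn takes its cheapest remaining machine) gives 319 min, worse by 45.
Next-best assignment: Ridgeline→Machine M3, Brightly→Machine M1, Quanta→Machine M2, Umbra→Machine M6, Talus→Machine M4, Summit→Machine M7 = 284 min.

Minimum total: 274 min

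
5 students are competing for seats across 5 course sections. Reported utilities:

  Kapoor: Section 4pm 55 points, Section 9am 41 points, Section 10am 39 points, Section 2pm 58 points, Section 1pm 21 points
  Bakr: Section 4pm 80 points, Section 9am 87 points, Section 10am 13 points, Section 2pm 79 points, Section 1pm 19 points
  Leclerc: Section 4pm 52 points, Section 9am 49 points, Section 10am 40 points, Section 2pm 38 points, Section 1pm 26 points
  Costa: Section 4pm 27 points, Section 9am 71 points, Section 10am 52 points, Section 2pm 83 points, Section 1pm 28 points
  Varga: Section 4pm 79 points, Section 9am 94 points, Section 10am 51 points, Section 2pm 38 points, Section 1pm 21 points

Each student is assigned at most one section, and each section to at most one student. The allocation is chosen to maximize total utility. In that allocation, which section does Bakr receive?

Bakr receives Section 4pm.

Optimal: Kapoor→Section 10am (39 points), Bakr→Section 4pm (80 points), Leclerc→Section 1pm (26 points), Costa→Section 2pm (83 points), Varga→Section 9am (94 points) — total 39+80+26+83+94 = 322 points.
Max-entry greedy (repeatedly take the single best remaining cell) gives 318 points, worse by 4.
Next-best assignment: Kapoor→Section 1pm, Bakr→Section 4pm, Leclerc→Section 10am, Costa→Section 2pm, Varga→Section 9am = 318 points.
Swapping Bakr↔Costa (Bakr→Section 2pm 79 points, Costa→Section 4pm 27 points) loses 57.
No other one-to-one assignment exceeds 322 points.
Bakr's own top section is Section 9am (87 points), but forcing Bakr→Section 9am and reassigning the rest optimally gives only 314 points — worse by 8.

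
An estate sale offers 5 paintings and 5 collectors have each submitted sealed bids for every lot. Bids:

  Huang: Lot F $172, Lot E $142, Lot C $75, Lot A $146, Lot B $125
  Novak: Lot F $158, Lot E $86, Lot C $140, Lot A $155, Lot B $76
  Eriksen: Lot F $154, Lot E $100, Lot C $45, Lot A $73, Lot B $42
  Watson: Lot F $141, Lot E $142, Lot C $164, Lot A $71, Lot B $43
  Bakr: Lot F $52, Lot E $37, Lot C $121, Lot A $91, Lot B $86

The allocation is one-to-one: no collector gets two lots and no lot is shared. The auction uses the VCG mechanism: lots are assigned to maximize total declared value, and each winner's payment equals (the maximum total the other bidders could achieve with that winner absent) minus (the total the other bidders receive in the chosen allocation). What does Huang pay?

Huang pays $13.

Efficient allocation: Huang→Lot E ($142), Novak→Lot A ($155), Eriksen→Lot F ($154), Watson→Lot C ($164), Bakr→Lot B ($86); total welfare W = $701.
Huang receives Lot E at value $142, so the others get W − 142 = $559.
Without Huang: best allocation of the remaining 4 bidders over all 5 lots is Novak→Lot A ($155), Eriksen→Lot F ($154), Watson→Lot E ($142), Bakr→Lot C ($121), total $572.
VCG payment = (others' best without Huang) − (others' welfare with Huang) = 572 − 559 = $13.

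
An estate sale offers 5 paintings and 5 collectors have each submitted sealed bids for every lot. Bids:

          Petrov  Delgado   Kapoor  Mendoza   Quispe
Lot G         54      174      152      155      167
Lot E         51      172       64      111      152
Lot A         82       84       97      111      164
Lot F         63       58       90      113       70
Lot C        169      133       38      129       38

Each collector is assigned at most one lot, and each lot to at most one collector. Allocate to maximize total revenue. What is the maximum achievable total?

Optimal: Petrov→Lot C ($169), Delgado→Lot E ($172), Kapoor→Lot G ($152), Mendoza→Lot F ($113), Quispe→Lot A ($164) — total 169+172+152+113+164 = $770.
Max-entry greedy (repeatedly take the single best remaining cell) gives $684, worse by 86.
Next-best assignment: Petrov→Lot C, Delgado→Lot E, Kapoor→Lot F, Mendoza→Lot G, Quispe→Lot A = $750.
Swapping Petrov↔Mendoza (Petrov→Lot F $63, Mendoza→Lot C $129) loses 90.

Maximum total: $770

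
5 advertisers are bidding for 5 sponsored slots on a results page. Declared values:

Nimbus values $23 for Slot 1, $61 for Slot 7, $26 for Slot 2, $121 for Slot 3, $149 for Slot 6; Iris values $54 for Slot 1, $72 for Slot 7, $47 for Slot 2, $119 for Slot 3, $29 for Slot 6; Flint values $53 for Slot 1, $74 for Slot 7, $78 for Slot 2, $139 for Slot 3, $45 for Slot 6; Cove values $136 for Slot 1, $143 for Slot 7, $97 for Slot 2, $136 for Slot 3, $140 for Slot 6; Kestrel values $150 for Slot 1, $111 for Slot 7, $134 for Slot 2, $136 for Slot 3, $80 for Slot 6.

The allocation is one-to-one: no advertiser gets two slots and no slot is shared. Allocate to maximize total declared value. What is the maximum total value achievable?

Maximum total: $639

Optimal: Nimbus→Slot 6 ($149), Iris→Slot 3 ($119), Flint→Slot 2 ($78), Cove→Slot 7 ($143), Kestrel→Slot 1 ($150) — total 149+119+78+143+150 = $639.
Column-greedy (each slot in turn goes to its best remaining advertiser) gives $521, worse by 118.
Next-best assignment: Nimbus→Slot 6, Iris→Slot 7, Flint→Slot 3, Cove→Slot 1, Kestrel→Slot 2 = $630.
Checked against all permutations: $639 is optimal.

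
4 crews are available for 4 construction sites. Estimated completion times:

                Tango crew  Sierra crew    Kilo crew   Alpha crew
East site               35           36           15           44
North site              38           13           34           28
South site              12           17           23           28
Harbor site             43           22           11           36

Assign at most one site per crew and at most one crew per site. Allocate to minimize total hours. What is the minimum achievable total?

Optimal: Tango crew→South site (12 hours), Sierra crew→North site (13 hours), Kilo crew→East site (15 hours), Alpha crew→Harbor site (36 hours) — total 12+13+15+36 = 76 hours.
Row-greedy (each crew in turn takes its cheapest remaining site) gives 80 hours, worse by 4.
No other one-to-one assignment undercuts 76 hours.

Min total: 76 hours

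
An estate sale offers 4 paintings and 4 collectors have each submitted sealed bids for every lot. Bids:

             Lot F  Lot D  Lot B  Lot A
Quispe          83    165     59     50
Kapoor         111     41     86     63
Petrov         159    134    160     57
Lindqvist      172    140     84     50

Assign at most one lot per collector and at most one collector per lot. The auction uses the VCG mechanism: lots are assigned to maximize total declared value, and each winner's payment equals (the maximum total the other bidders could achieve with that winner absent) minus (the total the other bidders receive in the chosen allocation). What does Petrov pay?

Efficient allocation: Quispe→Lot D ($165), Kapoor→Lot A ($63), Petrov→Lot B ($160), Lindqvist→Lot F ($172); total welfare W = $560.
Petrov receives Lot B at value $160, so the others get W − 160 = $400.
Without Petrov: best allocation of the remaining 3 bidders over all 4 lots is Quispe→Lot D ($165), Kapoor→Lot B ($86), Lindqvist→Lot F ($172), total $423.
VCG payment = (others' best without Petrov) − (others' welfare with Petrov) = 423 − 400 = $23.

Petrov pays $23.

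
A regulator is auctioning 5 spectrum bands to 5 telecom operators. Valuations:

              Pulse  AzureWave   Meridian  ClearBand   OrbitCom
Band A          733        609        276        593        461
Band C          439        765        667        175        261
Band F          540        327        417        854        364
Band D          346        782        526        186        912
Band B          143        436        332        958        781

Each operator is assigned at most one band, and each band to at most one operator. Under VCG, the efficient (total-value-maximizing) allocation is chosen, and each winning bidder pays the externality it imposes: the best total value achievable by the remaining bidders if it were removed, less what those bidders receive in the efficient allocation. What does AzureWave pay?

Efficient allocation: Pulse→Band A ($733M), AzureWave→Band D ($782M), Meridian→Band C ($667M), ClearBand→Band F ($854M), OrbitCom→Band B ($781M); total welfare W = $3817M.
AzureWave receives Band D at value $782M, so the others get W − 782 = $3035M.
Without AzureWave: best allocation of the remaining 4 bidders over all 5 bands is Pulse→Band A ($733M), Meridian→Band C ($667M), ClearBand→Band B ($958M), OrbitCom→Band D ($912M), total $3270M.
VCG payment = (others' best without AzureWave) − (others' welfare with AzureWave) = 3270 − 3035 = $235M.

AzureWave pays $235M.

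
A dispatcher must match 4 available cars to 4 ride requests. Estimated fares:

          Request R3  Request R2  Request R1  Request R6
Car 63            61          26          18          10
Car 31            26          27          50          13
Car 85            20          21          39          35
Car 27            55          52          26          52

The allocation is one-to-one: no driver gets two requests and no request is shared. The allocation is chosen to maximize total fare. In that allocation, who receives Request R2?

Car 27 receives Request R2.

Optimal: Car 63→Request R3 ($61), Car 31→Request R1 ($50), Car 85→Request R6 ($35), Car 27→Request R2 ($52) — total 61+50+35+52 = $198.
No other one-to-one assignment exceeds $198.
Car 27's own top request is Request R3 ($55), but forcing Car 27→Request R3 and reassigning the rest optimally gives only $166 — worse by 32.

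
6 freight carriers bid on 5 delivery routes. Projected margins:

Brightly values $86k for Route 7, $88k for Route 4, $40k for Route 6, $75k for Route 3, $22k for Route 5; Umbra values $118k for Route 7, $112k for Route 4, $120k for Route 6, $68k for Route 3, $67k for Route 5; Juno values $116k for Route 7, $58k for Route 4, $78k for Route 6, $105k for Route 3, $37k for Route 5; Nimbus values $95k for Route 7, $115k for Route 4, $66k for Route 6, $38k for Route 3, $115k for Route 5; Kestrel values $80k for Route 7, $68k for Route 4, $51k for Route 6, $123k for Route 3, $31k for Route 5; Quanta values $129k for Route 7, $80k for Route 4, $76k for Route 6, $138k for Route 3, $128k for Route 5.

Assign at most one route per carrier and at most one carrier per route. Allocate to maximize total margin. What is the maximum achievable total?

Optimal: Juno→Route 7 ($116k), Nimbus→Route 4 ($115k), Umbra→Route 6 ($120k), Kestrel→Route 3 ($123k), Quanta→Route 5 ($128k) — total 116+115+120+123+128 = $602k.
Row-greedy (each carrier in turn takes its best remaining route) gives $562k, worse by 40.
Checked against all permutations: $602k is optimal.

Max total: $602k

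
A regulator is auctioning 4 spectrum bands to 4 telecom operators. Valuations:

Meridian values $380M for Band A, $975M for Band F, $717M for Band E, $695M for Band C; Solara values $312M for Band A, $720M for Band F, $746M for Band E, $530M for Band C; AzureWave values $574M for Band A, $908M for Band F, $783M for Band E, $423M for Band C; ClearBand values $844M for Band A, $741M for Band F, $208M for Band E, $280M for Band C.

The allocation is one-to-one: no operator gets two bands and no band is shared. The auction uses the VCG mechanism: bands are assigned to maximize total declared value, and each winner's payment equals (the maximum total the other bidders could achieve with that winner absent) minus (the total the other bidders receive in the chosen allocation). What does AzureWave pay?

AzureWave pays $280M.

Efficient allocation: Meridian→Band C ($695M), Solara→Band E ($746M), AzureWave→Band F ($908M), ClearBand→Band A ($844M); total welfare W = $3193M.
AzureWave receives Band F at value $908M, so the others get W − 908 = $2285M.
Without AzureWave: best allocation of the remaining 3 bidders over all 4 bands is Meridian→Band F ($975M), Solara→Band E ($746M), ClearBand→Band A ($844M), total $2565M.
VCG payment = (others' best without AzureWave) − (others' welfare with AzureWave) = 2565 − 2285 = $280M.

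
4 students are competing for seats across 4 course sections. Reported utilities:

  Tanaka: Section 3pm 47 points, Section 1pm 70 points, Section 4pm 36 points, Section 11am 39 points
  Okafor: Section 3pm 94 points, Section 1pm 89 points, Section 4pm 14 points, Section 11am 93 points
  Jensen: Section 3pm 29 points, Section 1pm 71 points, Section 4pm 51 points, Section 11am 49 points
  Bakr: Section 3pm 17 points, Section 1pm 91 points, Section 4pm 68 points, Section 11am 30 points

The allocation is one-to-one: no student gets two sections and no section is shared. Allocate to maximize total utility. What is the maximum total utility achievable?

Maximum total: 282 points

Optimal: Tanaka→Section 3pm (47 points), Okafor→Section 11am (93 points), Jensen→Section 4pm (51 points), Bakr→Section 1pm (91 points) — total 47+93+51+91 = 282 points.
Max-entry greedy (repeatedly take the single best remaining cell) gives 275 points, worse by 7.
Every other assignment is strictly worse.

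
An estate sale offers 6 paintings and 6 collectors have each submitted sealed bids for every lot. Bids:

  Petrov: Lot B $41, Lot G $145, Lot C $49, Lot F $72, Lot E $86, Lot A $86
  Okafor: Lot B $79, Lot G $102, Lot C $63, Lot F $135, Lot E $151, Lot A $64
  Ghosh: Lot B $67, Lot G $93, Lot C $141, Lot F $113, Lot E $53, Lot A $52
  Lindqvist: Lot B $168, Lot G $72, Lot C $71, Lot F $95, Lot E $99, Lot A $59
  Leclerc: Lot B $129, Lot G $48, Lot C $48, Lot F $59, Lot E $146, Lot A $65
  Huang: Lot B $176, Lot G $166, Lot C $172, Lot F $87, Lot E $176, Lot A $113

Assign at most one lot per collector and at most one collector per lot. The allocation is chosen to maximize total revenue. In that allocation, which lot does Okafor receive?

Treat this as an assignment problem: match each collector to one lot.
Optimal: Petrov→Lot G ($145), Okafor→Lot F ($135), Ghosh→Lot C ($141), Lindqvist→Lot B ($168), Leclerc→Lot E ($146), Huang→Lot A ($113) — total 145+135+141+168+146+113 = $848.
Max-entry greedy (repeatedly take the single best remaining cell) gives $773, worse by 75.
Next-best assignment: Petrov→Lot A, Okafor→Lot F, Ghosh→Lot C, Lindqvist→Lot B, Leclerc→Lot E, Huang→Lot G = $842.
Swapping Lindqvist↔Huang (Lindqvist→Lot A $59, Huang→Lot B $176) loses 46.
Okafor's own top lot is Lot E ($151), but forcing Okafor→Lot E and reassigning the rest optimally gives only $814 — worse by 34.

Okafor receives Lot F.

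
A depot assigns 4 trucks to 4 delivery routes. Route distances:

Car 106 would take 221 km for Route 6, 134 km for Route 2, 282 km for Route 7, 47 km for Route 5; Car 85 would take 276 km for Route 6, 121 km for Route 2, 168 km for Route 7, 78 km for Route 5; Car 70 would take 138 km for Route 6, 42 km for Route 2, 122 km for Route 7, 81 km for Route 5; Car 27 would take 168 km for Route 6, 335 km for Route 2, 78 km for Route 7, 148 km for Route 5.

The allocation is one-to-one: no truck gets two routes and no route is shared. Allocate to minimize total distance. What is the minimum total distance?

Minimum total: 384 km

Treat this as an assignment problem: match each truck to one route.
Optimal: Car 106→Route 5 (47 km), Car 85→Route 2 (121 km), Car 70→Route 6 (138 km), Car 27→Route 7 (78 km) — total 47+121+138+78 = 384 km.
Min-entry greedy (repeatedly take the single cheapest remaining cell) gives 443 km, worse by 59.
Next-best assignment: Car 106→Route 6, Car 85→Route 5, Car 70→Route 2, Car 27→Route 7 = 419 km.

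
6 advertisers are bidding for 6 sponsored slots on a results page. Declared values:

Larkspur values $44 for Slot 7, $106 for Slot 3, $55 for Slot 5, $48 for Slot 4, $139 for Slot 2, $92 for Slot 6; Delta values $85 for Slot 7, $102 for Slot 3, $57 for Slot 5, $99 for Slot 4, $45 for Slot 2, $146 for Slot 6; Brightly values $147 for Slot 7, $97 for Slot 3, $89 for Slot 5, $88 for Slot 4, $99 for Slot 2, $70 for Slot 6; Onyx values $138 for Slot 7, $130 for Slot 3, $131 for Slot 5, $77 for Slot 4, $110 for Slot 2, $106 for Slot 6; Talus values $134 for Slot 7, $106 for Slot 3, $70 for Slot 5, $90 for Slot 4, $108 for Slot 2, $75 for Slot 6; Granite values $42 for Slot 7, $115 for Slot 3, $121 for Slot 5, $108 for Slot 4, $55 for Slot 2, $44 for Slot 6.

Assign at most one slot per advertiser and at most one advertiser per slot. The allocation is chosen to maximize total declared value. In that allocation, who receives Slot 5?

Onyx receives Slot 5.

Optimal: Larkspur→Slot 2 ($139), Delta→Slot 6 ($146), Brightly→Slot 7 ($147), Onyx→Slot 5 ($131), Talus→Slot 3 ($106), Granite→Slot 4 ($108) — total 139+146+147+131+106+108 = $777.
Every other assignment is strictly worse.
Onyx's own top slot is Slot 7 ($138), but forcing Onyx→Slot 7 and reassigning the rest optimally gives only $738 — worse by 39.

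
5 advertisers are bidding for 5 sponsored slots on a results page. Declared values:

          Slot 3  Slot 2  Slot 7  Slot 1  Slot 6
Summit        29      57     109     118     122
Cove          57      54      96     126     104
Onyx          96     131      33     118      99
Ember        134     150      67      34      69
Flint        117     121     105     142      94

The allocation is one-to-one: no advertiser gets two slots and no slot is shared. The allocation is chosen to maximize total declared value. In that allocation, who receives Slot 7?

Optimal: Summit→Slot 6 ($122), Cove→Slot 7 ($96), Onyx→Slot 2 ($131), Ember→Slot 3 ($134), Flint→Slot 1 ($142) — total 122+96+131+134+142 = $625.
Row-greedy (each advertiser in turn takes its best remaining slot) gives $618, worse by 7.
No other one-to-one assignment exceeds $625.
Cove's own top slot is Slot 1 ($126), but forcing Cove→Slot 1 and reassigning the rest optimally gives only $618 — worse by 7.

Cove receives Slot 7.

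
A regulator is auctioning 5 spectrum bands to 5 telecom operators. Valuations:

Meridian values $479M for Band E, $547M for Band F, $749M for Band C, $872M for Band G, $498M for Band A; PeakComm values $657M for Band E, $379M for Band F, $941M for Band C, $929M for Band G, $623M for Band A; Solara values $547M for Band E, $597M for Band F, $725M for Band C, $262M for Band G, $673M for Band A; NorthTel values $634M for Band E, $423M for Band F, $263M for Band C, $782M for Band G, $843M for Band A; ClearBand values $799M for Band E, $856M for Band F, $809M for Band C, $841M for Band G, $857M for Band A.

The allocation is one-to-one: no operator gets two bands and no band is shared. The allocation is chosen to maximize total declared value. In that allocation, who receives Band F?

ClearBand receives Band F.

This is the linear assignment problem.
Optimal: Meridian→Band G ($872M), PeakComm→Band C ($941M), Solara→Band E ($547M), NorthTel→Band A ($843M), ClearBand→Band F ($856M) — total 872+941+547+843+856 = $4059M.
Row-greedy (each operator in turn takes its best remaining band) gives $3976M, worse by 83.
No other one-to-one assignment exceeds $4059M.
ClearBand's own top band is Band A ($857M), but forcing ClearBand→Band A and reassigning the rest optimally gives only $3901M — worse by 158.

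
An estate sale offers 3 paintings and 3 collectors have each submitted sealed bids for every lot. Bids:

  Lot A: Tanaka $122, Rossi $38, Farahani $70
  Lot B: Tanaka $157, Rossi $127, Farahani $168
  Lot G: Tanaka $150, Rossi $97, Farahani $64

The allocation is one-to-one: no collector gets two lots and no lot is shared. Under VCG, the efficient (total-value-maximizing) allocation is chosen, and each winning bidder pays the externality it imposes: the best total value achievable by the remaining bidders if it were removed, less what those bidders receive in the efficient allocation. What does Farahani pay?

Efficient allocation: Tanaka→Lot A ($122), Rossi→Lot G ($97), Farahani→Lot B ($168); total welfare W = $387.
Farahani receives Lot B at value $168, so the others get W − 168 = $219.
Without Farahani: best allocation of the remaining 2 bidders over all 3 lots is Tanaka→Lot G ($150), Rossi→Lot B ($127), total $277.
VCG payment = (others' best without Farahani) − (others' welfare with Farahani) = 277 − 219 = $58.

Farahani pays $58.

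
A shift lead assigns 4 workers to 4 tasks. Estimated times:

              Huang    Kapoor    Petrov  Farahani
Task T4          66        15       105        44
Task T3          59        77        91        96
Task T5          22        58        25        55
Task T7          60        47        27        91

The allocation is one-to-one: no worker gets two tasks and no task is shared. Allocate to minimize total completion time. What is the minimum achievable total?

Optimal: Huang→Task T3 (59 min), Kapoor→Task T4 (15 min), Petrov→Task T7 (27 min), Farahani→Task T5 (55 min) — total 59+15+27+55 = 156 min.
Row-greedy (each worker in turn takes its cheapest remaining task) gives 160 min, worse by 4.
Next-best assignment: Huang→Task T5, Kapoor→Task T4, Petrov→Task T7, Farahani→Task T3 = 160 min.
Swapping Farahani↔Kapoor (Farahani→Task T4 44 min, Kapoor→Task T5 58 min) adds 32.
Checked against all permutations: 156 min is optimal.

Minimum total: 156 min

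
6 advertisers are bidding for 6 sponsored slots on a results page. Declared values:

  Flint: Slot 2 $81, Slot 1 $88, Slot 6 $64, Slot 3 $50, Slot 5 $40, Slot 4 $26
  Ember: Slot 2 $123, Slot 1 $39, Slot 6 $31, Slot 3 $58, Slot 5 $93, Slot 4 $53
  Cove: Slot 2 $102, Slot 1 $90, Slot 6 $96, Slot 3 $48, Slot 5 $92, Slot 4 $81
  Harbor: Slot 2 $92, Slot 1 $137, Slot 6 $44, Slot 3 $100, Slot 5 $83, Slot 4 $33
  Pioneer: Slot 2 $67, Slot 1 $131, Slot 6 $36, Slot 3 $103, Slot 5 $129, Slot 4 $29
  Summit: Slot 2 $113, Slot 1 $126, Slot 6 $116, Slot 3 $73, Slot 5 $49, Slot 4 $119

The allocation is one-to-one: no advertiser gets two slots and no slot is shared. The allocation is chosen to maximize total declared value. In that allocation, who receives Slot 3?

Optimal: Flint→Slot 1 ($88), Ember→Slot 2 ($123), Cove→Slot 6 ($96), Harbor→Slot 3 ($100), Pioneer→Slot 5 ($129), Summit→Slot 4 ($119) — total 88+123+96+100+129+119 = $655.
Max-entry greedy (repeatedly take the single best remaining cell) gives $654, worse by 1.
Harbor's own top slot is Slot 1 ($137), but forcing Harbor→Slot 1 and reassigning the rest optimally gives only $654 — worse by 1.

Harbor receives Slot 3.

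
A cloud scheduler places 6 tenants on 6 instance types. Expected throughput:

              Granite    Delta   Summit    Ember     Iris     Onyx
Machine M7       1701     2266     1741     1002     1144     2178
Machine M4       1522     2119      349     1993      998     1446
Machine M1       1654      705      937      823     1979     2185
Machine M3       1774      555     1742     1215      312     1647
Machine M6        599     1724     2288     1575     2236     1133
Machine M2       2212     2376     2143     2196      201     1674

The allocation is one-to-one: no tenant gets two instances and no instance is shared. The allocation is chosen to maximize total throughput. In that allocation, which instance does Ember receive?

Ember receives Machine M4.

This is the linear assignment problem.
Optimal: Granite→Machine M2 (2212 ops/s), Delta→Machine M7 (2266 ops/s), Summit→Machine M3 (1742 ops/s), Ember→Machine M4 (1993 ops/s), Iris→Machine M6 (2236 ops/s), Onyx→Machine M1 (2185 ops/s) — total 2212+2266+1742+1993+2236+2185 = 12634 ops/s.
Column-greedy (each instance in turn goes to its best remaining tenant) gives 10707 ops/s, worse by 1927.
Swapping Delta↔Granite (Delta→Machine M2 2376 ops/s, Granite→Machine M7 1701 ops/s) loses 401.
Every other assignment is strictly worse.
Ember's own top instance is Machine M2 (2196 ops/s), but forcing Ember→Machine M2 and reassigning the rest optimally gives only 12534 ops/s — worse by 100.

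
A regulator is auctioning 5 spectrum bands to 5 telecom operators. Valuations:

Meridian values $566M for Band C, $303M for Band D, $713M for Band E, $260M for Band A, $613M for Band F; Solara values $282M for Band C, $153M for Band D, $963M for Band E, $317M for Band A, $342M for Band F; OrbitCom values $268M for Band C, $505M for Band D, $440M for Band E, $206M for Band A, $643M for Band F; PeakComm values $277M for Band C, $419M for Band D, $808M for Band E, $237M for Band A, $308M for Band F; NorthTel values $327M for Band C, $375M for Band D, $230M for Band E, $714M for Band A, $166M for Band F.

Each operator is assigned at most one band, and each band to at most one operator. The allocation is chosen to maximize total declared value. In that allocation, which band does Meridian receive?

Meridian receives Band C.

Treat this as an assignment problem: match each operator to one band.
Optimal: Meridian→Band C ($566M), Solara→Band E ($963M), OrbitCom→Band F ($643M), PeakComm→Band D ($419M), NorthTel→Band A ($714M) — total 566+963+643+419+714 = $3305M.
Column-greedy (each band in turn goes to its best remaining operator) gives $3056M, worse by 249.
Meridian's own top band is Band E ($713M), but forcing Meridian→Band E and reassigning the rest optimally gives only $2771M — worse by 534.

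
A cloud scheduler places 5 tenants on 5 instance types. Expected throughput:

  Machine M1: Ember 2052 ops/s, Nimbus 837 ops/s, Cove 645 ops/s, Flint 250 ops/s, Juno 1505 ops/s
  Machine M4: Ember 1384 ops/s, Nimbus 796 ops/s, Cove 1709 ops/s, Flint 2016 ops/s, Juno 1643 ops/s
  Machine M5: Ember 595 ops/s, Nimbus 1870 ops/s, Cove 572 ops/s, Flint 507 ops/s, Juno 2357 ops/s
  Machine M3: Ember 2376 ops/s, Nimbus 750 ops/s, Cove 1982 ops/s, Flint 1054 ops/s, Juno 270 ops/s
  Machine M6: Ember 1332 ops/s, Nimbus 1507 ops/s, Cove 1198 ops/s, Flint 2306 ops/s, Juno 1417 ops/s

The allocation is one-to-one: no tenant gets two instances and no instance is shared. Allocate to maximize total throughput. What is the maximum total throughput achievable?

Max total: 9914 ops/s

Optimal: Ember→Machine M1 (2052 ops/s), Nimbus→Machine M6 (1507 ops/s), Cove→Machine M3 (1982 ops/s), Flint→Machine M4 (2016 ops/s), Juno→Machine M5 (2357 ops/s) — total 2052+1507+1982+2016+2357 = 9914 ops/s.
Row-greedy (each tenant in turn takes its best remaining instance) gives 9766 ops/s, worse by 148.
Checked against all permutations: 9914 ops/s is optimal.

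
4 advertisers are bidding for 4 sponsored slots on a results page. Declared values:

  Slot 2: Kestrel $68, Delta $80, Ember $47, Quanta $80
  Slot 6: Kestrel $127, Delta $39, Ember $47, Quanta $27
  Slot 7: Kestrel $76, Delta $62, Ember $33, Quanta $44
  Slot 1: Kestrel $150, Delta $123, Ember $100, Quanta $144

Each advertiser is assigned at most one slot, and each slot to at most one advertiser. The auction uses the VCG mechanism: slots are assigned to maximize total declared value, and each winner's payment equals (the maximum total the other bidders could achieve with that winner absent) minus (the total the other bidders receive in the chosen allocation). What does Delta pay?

Delta pays $14.

Efficient allocation: Kestrel→Slot 6 ($127), Delta→Slot 2 ($80), Ember→Slot 7 ($33), Quanta→Slot 1 ($144); total welfare W = $384.
Delta receives Slot 2 at value $80, so the others get W − 80 = $304.
Without Delta: best allocation of the remaining 3 bidders over all 4 slots is Kestrel→Slot 6 ($127), Ember→Slot 2 ($47), Quanta→Slot 1 ($144), total $318.
VCG payment = (others' best without Delta) − (others' welfare with Delta) = 318 − 304 = $14.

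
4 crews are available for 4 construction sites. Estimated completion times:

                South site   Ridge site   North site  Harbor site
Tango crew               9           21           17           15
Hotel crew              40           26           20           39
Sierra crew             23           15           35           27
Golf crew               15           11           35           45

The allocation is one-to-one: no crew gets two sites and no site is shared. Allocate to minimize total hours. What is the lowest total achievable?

Optimal: Tango crew→Harbor site (15 hours), Hotel crew→North site (20 hours), Sierra crew→Ridge site (15 hours), Golf crew→South site (15 hours) — total 15+20+15+15 = 65 hours.
Min-entry greedy (repeatedly take the single cheapest remaining cell) gives 67 hours, worse by 2.
Swapping Sierra crew↔Hotel crew (Sierra crew→North site 35 hours, Hotel crew→Ridge site 26 hours) adds 26.
Every other assignment is strictly worse.

Min total: 65 hours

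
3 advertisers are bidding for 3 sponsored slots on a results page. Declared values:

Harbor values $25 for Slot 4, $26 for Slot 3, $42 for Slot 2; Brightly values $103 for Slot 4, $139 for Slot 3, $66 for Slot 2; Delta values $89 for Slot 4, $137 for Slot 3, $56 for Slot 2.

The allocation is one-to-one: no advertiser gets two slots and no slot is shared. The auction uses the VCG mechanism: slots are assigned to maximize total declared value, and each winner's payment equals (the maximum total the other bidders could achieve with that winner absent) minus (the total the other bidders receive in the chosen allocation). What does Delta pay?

Delta pays $36.

Efficient allocation: Harbor→Slot 2 ($42), Brightly→Slot 4 ($103), Delta→Slot 3 ($137); total welfare W = $282.
Delta receives Slot 3 at value $137, so the others get W − 137 = $145.
Without Delta: best allocation of the remaining 2 bidders over all 3 slots is Harbor→Slot 2 ($42), Brightly→Slot 3 ($139), total $181.
VCG payment = (others' best without Delta) − (others' welfare with Delta) = 181 − 145 = $36.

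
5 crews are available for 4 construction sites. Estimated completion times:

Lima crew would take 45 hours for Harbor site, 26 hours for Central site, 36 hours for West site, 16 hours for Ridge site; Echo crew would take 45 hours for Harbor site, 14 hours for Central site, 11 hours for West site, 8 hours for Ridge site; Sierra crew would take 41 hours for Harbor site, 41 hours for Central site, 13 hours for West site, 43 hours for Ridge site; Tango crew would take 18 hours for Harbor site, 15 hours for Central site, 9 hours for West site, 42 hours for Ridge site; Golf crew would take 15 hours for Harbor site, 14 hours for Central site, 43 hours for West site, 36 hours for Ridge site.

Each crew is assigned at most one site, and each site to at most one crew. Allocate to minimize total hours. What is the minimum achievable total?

Minimum total: 51 hours

Optimal: Golf crew→Harbor site (15 hours), Tango crew→Central site (15 hours), Sierra crew→West site (13 hours), Echo crew→Ridge site (8 hours) — total 15+15+13+8 = 51 hours.
No other one-to-one assignment undercuts 51 hours.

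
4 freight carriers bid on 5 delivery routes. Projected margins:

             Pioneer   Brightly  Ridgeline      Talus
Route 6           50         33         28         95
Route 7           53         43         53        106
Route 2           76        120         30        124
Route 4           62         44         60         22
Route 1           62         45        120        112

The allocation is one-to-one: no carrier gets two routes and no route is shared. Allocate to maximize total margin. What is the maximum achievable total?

This is the linear assignment problem.
Optimal: Pioneer→Route 4 ($62k), Brightly→Route 2 ($120k), Ridgeline→Route 1 ($120k), Talus→Route 7 ($106k) — total 62+120+120+106 = $408k.
Max-entry greedy (repeatedly take the single best remaining cell) gives $349k, worse by 59.
No other one-to-one assignment exceeds $408k.

Max total: $408k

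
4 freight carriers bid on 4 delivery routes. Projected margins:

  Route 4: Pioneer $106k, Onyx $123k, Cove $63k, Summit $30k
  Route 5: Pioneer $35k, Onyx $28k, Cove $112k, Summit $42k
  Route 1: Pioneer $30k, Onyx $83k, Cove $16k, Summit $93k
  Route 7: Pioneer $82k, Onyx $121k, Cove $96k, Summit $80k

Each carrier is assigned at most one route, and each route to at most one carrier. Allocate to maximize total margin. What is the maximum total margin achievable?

Max total: $432k

Optimal: Pioneer→Route 4 ($106k), Onyx→Route 7 ($121k), Cove→Route 5 ($112k), Summit→Route 1 ($93k) — total 106+121+112+93 = $432k.
Column-greedy (each route in turn goes to its best remaining carrier) gives $410k, worse by 22.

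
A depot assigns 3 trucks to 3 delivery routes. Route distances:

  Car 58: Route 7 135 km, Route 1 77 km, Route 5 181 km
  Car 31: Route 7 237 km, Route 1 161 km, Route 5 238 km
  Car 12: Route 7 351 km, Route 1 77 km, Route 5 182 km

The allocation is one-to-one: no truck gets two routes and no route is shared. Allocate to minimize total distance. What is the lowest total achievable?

Optimal: Car 58→Route 7 (135 km), Car 31→Route 5 (238 km), Car 12→Route 1 (77 km) — total 135+238+77 = 450 km.
Min-entry greedy (repeatedly take the single cheapest remaining cell) gives 496 km, worse by 46.
Swapping Car 31↔Car 12 (Car 31→Route 1 161 km, Car 12→Route 5 182 km) adds 28.

Min total: 450 km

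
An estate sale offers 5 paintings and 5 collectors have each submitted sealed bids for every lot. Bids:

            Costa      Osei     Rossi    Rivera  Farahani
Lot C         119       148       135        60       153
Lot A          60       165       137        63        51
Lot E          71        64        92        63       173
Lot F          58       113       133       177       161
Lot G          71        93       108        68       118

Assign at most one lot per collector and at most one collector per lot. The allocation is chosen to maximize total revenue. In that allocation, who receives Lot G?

Optimal: Costa→Lot C ($119), Osei→Lot A ($165), Rossi→Lot G ($108), Rivera→Lot F ($177), Farahani→Lot E ($173) — total 119+165+108+177+173 = $742.
Row-greedy (each collector in turn takes its best remaining lot) gives $658, worse by 84.
Swapping Rivera↔Farahani (Rivera→Lot E $63, Farahani→Lot F $161) loses 126.
Every other assignment is strictly worse.
Rossi's own top lot is Lot A ($137), but forcing Rossi→Lot A and reassigning the rest optimally gives only $706 — worse by 36.

Rossi receives Lot G.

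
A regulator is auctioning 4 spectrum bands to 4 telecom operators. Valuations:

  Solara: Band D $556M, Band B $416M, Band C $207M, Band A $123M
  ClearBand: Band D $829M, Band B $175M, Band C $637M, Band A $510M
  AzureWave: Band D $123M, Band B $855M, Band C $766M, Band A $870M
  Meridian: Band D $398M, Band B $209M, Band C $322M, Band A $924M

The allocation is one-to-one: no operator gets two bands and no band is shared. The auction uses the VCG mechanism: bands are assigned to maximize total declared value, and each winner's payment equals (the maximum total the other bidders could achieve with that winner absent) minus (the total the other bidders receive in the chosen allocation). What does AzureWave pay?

Efficient allocation: Solara→Band D ($556M), ClearBand→Band C ($637M), AzureWave→Band B ($855M), Meridian→Band A ($924M); total welfare W = $2972M.
AzureWave receives Band B at value $855M, so the others get W − 855 = $2117M.
Without AzureWave: best allocation of the remaining 3 bidders over all 4 bands is Solara→Band B ($416M), ClearBand→Band D ($829M), Meridian→Band A ($924M), total $2169M.
VCG payment = (others' best without AzureWave) − (others' welfare with AzureWave) = 2169 − 2117 = $52M.

AzureWave pays $52M.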